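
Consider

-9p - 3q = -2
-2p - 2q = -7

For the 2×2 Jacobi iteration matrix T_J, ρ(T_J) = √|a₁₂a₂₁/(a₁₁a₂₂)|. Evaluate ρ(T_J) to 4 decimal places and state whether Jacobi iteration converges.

a₁₂a₂₁/(a₁₁a₂₂) = (-3)·(-2) / ((-9)·(-2)) = 0.333333
ρ = √|0.333333| = √0.333333 = 0.5774
ρ < 1, so Jacobi converges

0.5774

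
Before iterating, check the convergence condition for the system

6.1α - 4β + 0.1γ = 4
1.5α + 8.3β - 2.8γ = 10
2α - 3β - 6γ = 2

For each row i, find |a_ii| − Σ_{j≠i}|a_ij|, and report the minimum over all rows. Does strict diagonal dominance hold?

1

row 1: |6.1| − (4+0.1) = 2
row 2: |8.3| − (1.5+2.8) = 4
row 3: |-6| − (2+3) = 1
minimum over rows = 1 → strictly diagonally dominant (convergence guaranteed)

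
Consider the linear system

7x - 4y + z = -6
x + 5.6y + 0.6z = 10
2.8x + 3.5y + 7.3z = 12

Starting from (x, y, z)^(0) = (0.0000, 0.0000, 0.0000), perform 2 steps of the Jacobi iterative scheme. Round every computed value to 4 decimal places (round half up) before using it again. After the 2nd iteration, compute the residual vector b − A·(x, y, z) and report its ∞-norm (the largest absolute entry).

Iteration 1:
  x = (-6 - (-4)·0.0000 - (1)·0.0000) / (7) = -0.8571
  y = (10 - (1)·0.0000 - (0.6)·0.0000) / (5.6) = 1.7857
  z = (12 - (2.8)·0.0000 - (3.5)·0.0000) / (7.3) = 1.6438
Iteration 2:
  x = (-6 - (-4)·1.7857 - (1)·1.6438) / (7) = -0.0716
  y = (10 - (1)·-0.8571 - (0.6)·1.6438) / (5.6) = 1.7626
  z = (12 - (2.8)·-0.8571 - (3.5)·1.7857) / (7.3) = 1.1164
Residual b − A·x = (0.4352, -0.4688, -2.1183); ∞-norm = 2.1183

2.1183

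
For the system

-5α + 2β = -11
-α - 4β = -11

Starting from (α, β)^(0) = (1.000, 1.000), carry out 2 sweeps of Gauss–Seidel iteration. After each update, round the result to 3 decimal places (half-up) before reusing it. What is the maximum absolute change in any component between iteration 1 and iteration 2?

Iteration 1:
  α = (-11 - (2)·1.000) / (-5) = 2.600
  β = (-11 - (-1)·2.600) / (-4) = 2.100
Iteration 2:
  α = (-11 - (2)·2.100) / (-5) = 3.040
  β = (-11 - (-1)·3.040) / (-4) = 1.990
Change: (0.440, -0.110) → max |·| = 0.440

0.440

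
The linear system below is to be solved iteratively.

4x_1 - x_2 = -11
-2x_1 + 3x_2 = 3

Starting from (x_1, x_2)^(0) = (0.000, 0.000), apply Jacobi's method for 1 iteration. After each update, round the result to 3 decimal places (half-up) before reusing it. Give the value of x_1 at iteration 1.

Iteration 1:
  x_1 = (-11 - (-1)·0.000) / (4) = -2.750
  x_2 = (3 - (-2)·0.000) / (3) = 1.000

-2.750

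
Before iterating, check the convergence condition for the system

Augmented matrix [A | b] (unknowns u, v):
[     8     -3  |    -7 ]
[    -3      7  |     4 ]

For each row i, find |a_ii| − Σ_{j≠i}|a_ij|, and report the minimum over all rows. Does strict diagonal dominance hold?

4

row 1: |8| − (3) = 5
row 2: |7| − (3) = 4
minimum over rows = 4 → strictly diagonally dominant (convergence guaranteed)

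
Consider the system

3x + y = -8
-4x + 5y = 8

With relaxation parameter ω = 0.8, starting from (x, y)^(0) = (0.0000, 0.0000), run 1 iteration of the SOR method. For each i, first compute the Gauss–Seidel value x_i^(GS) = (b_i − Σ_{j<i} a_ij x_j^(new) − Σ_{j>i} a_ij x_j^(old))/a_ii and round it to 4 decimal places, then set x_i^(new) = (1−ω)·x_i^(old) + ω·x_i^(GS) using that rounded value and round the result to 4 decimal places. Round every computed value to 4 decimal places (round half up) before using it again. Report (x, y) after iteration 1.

(-2.1334, -0.0854)

Iteration 1:
  x: GS value = (-8 - (1)·0.0000) / (3) = -2.6667;  x ← (1−ω)·0.0000 + ω·-2.6667 = -2.1334
  y: GS value = (8 - (-4)·-2.1334) / (5) = -0.1067;  y ← (1−ω)·0.0000 + ω·-0.1067 = -0.0854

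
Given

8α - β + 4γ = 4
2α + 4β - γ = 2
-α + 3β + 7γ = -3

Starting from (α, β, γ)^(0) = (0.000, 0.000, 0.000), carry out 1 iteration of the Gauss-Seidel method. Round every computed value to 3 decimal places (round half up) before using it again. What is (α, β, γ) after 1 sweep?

Iteration 1:
  α = (4 - (-1)·0.000 - (4)·0.000) / (8) = 0.500
  β = (2 - (2)·0.500 - (-1)·0.000) / (4) = 0.250
  γ = (-3 - (-1)·0.500 - (3)·0.250) / (7) = -0.464

(0.500, 0.250, -0.464)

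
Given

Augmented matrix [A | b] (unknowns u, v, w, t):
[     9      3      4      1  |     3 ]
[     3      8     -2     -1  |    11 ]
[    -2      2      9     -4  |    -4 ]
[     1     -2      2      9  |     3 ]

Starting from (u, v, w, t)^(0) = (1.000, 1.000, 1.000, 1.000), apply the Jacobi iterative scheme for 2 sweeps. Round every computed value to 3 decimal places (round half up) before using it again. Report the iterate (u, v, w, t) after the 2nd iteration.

Iteration 1:
  u = (3 - (3)·1.000 - (4)·1.000 - (1)·1.000) / (9) = -0.556
  v = (11 - (3)·1.000 - (-2)·1.000 - (-1)·1.000) / (8) = 1.375
  w = (-4 - (-2)·1.000 - (2)·1.000 - (-4)·1.000) / (9) = 0.000
  t = (3 - (1)·1.000 - (-2)·1.000 - (2)·1.000) / (9) = 0.222
Iteration 2:
  u = (3 - (3)·1.375 - (4)·0.000 - (1)·0.222) / (9) = -0.150
  v = (11 - (3)·-0.556 - (-2)·0.000 - (-1)·0.222) / (8) = 1.611
  w = (-4 - (-2)·-0.556 - (2)·1.375 - (-4)·0.222) / (9) = -0.775
  t = (3 - (1)·-0.556 - (-2)·1.375 - (2)·0.000) / (9) = 0.701

(-0.150, 1.611, -0.775, 0.701)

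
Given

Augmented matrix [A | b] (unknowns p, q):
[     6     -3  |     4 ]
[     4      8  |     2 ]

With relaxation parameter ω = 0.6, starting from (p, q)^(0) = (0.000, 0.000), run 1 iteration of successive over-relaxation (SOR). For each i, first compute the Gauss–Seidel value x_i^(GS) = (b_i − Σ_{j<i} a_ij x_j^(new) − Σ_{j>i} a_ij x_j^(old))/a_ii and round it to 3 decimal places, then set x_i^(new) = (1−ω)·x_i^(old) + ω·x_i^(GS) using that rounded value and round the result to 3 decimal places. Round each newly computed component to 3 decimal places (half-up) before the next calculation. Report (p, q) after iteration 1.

(0.400, 0.030)

Iteration 1:
  p: GS value = (4 - (-3)·0.000) / (6) = 0.667;  p ← (1−ω)·0.000 + ω·0.667 = 0.400
  q: GS value = (2 - (4)·0.400) / (8) = 0.050;  q ← (1−ω)·0.000 + ω·0.050 = 0.030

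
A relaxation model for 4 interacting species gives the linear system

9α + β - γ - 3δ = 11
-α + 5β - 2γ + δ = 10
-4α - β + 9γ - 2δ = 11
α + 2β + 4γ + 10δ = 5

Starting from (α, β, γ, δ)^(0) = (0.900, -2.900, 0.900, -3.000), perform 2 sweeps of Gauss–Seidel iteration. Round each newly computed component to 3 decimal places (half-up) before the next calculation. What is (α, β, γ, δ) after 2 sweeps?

Iteration 1:
  α = (11 - (1)·-2.900 - (-1)·0.900 - (-3)·-3.000) / (9) = 0.644
  β = (10 - (-1)·0.644 - (-2)·0.900 - (1)·-3.000) / (5) = 3.089
  γ = (11 - (-4)·0.644 - (-1)·3.089 - (-2)·-3.000) / (9) = 1.185
  δ = (5 - (1)·0.644 - (2)·3.089 - (4)·1.185) / (10) = -0.656
Iteration 2:
  α = (11 - (1)·3.089 - (-1)·1.185 - (-3)·-0.656) / (9) = 0.792
  β = (10 - (-1)·0.792 - (-2)·1.185 - (1)·-0.656) / (5) = 2.764
  γ = (11 - (-4)·0.792 - (-1)·2.764 - (-2)·-0.656) / (9) = 1.736
  δ = (5 - (1)·0.792 - (2)·2.764 - (4)·1.736) / (10) = -0.826

(0.792, 2.764, 1.736, -0.826)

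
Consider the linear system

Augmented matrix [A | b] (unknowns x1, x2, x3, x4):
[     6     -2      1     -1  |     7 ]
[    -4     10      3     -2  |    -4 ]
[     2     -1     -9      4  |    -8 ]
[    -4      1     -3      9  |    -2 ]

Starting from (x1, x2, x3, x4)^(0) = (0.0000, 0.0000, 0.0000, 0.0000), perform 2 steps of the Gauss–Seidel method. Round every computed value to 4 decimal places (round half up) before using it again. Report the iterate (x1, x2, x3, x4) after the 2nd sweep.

Iteration 1:
  x1 = (7 - (-2)·0.0000 - (1)·0.0000 - (-1)·0.0000) / (6) = 1.1667
  x2 = (-4 - (-4)·1.1667 - (3)·0.0000 - (-2)·0.0000) / (10) = 0.0667
  x3 = (-8 - (2)·1.1667 - (-1)·0.0667 - (4)·0.0000) / (-9) = 1.1407
  x4 = (-2 - (-4)·1.1667 - (1)·0.0667 - (-3)·1.1407) / (9) = 0.6691
Iteration 2:
  x1 = (7 - (-2)·0.0667 - (1)·1.1407 - (-1)·0.6691) / (6) = 1.1103
  x2 = (-4 - (-4)·1.1103 - (3)·1.1407 - (-2)·0.6691) / (10) = -0.1643
  x3 = (-8 - (2)·1.1103 - (-1)·-0.1643 - (4)·0.6691) / (-9) = 1.4513
  x4 = (-2 - (-4)·1.1103 - (1)·-0.1643 - (-3)·1.4513) / (9) = 0.7733

(1.1103, -0.1643, 1.4513, 0.7733)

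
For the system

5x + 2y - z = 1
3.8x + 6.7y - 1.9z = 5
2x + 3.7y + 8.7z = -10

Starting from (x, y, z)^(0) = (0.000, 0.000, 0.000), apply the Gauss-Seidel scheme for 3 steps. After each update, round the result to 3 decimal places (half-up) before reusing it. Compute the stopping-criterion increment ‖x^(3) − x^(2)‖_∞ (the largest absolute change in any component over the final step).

Iteration 1:
  x = (1 - (2)·0.000 - (-1)·0.000) / (5) = 0.200
  y = (5 - (3.8)·0.200 - (-1.9)·0.000) / (6.7) = 0.633
  z = (-10 - (2)·0.200 - (3.7)·0.633) / (8.7) = -1.465
Iteration 2:
  x = (1 - (2)·0.633 - (-1)·-1.465) / (5) = -0.346
  y = (5 - (3.8)·-0.346 - (-1.9)·-1.465) / (6.7) = 0.527
  z = (-10 - (2)·-0.346 - (3.7)·0.527) / (8.7) = -1.294
Iteration 3:
  x = (1 - (2)·0.527 - (-1)·-1.294) / (5) = -0.270
  y = (5 - (3.8)·-0.270 - (-1.9)·-1.294) / (6.7) = 0.532
  z = (-10 - (2)·-0.270 - (3.7)·0.532) / (8.7) = -1.314
Change: (0.076, 0.005, -0.020) → max |·| = 0.076

0.076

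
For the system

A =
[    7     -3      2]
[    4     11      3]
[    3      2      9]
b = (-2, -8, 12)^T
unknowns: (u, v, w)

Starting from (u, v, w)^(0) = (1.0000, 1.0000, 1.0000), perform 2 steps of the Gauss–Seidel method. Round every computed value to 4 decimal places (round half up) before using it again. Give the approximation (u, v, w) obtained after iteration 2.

(-1.1467, -0.7444, 1.8810)

Iteration 1:
  u = (-2 - (-3)·1.0000 - (2)·1.0000) / (7) = -0.1429
  v = (-8 - (4)·-0.1429 - (3)·1.0000) / (11) = -0.9480
  w = (12 - (3)·-0.1429 - (2)·-0.9480) / (9) = 1.5916
Iteration 2:
  u = (-2 - (-3)·-0.9480 - (2)·1.5916) / (7) = -1.1467
  v = (-8 - (4)·-1.1467 - (3)·1.5916) / (11) = -0.7444
  w = (12 - (3)·-1.1467 - (2)·-0.7444) / (9) = 1.8810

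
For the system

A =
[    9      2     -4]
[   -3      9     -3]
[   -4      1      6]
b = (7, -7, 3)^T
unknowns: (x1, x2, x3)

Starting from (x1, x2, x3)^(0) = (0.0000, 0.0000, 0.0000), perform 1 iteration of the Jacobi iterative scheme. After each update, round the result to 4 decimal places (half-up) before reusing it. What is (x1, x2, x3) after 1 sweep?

Iteration 1:
  x1 = (7 - (2)·0.0000 - (-4)·0.0000) / (9) = 0.7778
  x2 = (-7 - (-3)·0.0000 - (-3)·0.0000) / (9) = -0.7778
  x3 = (3 - (-4)·0.0000 - (1)·0.0000) / (6) = 0.5000

(0.7778, -0.7778, 0.5000)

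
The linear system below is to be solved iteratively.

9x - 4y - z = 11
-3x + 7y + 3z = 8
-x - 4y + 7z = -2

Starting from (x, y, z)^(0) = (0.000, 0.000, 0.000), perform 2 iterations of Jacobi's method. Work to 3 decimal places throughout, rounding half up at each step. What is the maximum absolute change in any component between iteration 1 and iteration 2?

0.828

Iteration 1:
  x = (11 - (-4)·0.000 - (-1)·0.000) / (9) = 1.222
  y = (8 - (-3)·0.000 - (3)·0.000) / (7) = 1.143
  z = (-2 - (-1)·0.000 - (-4)·0.000) / (7) = -0.286
Iteration 2:
  x = (11 - (-4)·1.143 - (-1)·-0.286) / (9) = 1.698
  y = (8 - (-3)·1.222 - (3)·-0.286) / (7) = 1.789
  z = (-2 - (-1)·1.222 - (-4)·1.143) / (7) = 0.542
Change: (0.476, 0.646, 0.828) → max |·| = 0.828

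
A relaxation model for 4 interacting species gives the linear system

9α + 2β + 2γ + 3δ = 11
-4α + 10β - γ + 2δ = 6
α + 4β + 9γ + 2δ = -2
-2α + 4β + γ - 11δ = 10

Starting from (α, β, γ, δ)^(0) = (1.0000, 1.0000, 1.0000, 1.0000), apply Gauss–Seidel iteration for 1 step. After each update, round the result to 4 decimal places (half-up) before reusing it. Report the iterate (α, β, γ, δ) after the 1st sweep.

Iteration 1:
  α = (11 - (2)·1.0000 - (2)·1.0000 - (3)·1.0000) / (9) = 0.4444
  β = (6 - (-4)·0.4444 - (-1)·1.0000 - (2)·1.0000) / (10) = 0.6778
  γ = (-2 - (1)·0.4444 - (4)·0.6778 - (2)·1.0000) / (9) = -0.7951
  δ = (10 - (-2)·0.4444 - (4)·0.6778 - (1)·-0.7951) / (-11) = -0.8157

(0.4444, 0.6778, -0.7951, -0.8157)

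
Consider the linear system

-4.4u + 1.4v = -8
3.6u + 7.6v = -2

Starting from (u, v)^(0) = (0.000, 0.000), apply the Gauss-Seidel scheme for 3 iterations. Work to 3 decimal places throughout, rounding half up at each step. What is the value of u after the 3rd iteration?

Iteration 1:
  u = (-8 - (1.4)·0.000) / (-4.4) = 1.818
  v = (-2 - (3.6)·1.818) / (7.6) = -1.124
Iteration 2:
  u = (-8 - (1.4)·-1.124) / (-4.4) = 1.461
  v = (-2 - (3.6)·1.461) / (7.6) = -0.955
Iteration 3:
  u = (-8 - (1.4)·-0.955) / (-4.4) = 1.514
  v = (-2 - (3.6)·1.514) / (7.6) = -0.980

1.514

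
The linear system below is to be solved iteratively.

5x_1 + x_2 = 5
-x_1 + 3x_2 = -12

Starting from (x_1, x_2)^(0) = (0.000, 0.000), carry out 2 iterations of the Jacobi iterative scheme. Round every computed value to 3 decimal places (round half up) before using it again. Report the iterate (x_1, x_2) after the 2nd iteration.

Iteration 1:
  x_1 = (5 - (1)·0.000) / (5) = 1.000
  x_2 = (-12 - (-1)·0.000) / (3) = -4.000
Iteration 2:
  x_1 = (5 - (1)·-4.000) / (5) = 1.800
  x_2 = (-12 - (-1)·1.000) / (3) = -3.667

(1.800, -3.667)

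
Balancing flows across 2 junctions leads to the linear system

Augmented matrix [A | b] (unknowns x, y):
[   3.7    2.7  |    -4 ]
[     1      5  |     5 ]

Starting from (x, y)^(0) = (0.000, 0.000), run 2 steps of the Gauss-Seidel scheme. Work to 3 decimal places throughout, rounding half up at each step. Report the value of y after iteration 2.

1.394

Iteration 1:
  x = (-4 - (2.7)·0.000) / (3.7) = -1.081
  y = (5 - (1)·-1.081) / (5) = 1.216
Iteration 2:
  x = (-4 - (2.7)·1.216) / (3.7) = -1.968
  y = (5 - (1)·-1.968) / (5) = 1.394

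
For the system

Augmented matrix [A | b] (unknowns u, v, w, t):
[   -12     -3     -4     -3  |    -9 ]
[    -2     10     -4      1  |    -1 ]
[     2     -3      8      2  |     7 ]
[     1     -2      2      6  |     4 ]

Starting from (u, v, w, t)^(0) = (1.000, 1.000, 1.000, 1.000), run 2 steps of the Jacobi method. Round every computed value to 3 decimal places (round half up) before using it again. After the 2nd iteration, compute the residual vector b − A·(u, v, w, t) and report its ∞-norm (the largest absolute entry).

1.647

Iteration 1:
  u = (-9 - (-3)·1.000 - (-4)·1.000 - (-3)·1.000) / (-12) = -0.083
  v = (-1 - (-2)·1.000 - (-4)·1.000 - (1)·1.000) / (10) = 0.400
  w = (7 - (2)·1.000 - (-3)·1.000 - (2)·1.000) / (8) = 0.750
  t = (4 - (1)·1.000 - (-2)·1.000 - (2)·1.000) / (6) = 0.500
Iteration 2:
  u = (-9 - (-3)·0.400 - (-4)·0.750 - (-3)·0.500) / (-12) = 0.275
  v = (-1 - (-2)·-0.083 - (-4)·0.750 - (1)·0.500) / (10) = 0.133
  w = (7 - (2)·-0.083 - (-3)·0.400 - (2)·0.500) / (8) = 0.921
  t = (4 - (1)·-0.083 - (-2)·0.400 - (2)·0.750) / (6) = 0.564
Residual b − A·x = (0.075, 1.340, -1.647, -1.235); ∞-norm = 1.647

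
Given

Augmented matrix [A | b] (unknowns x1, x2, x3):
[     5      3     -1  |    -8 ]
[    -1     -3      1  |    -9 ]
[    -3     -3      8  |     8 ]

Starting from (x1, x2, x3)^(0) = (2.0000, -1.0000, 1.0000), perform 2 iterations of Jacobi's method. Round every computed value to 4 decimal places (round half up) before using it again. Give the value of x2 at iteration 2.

3.7250

Iteration 1:
  x1 = (-8 - (3)·-1.0000 - (-1)·1.0000) / (5) = -0.8000
  x2 = (-9 - (-1)·2.0000 - (1)·1.0000) / (-3) = 2.6667
  x3 = (8 - (-3)·2.0000 - (-3)·-1.0000) / (8) = 1.3750
Iteration 2:
  x1 = (-8 - (3)·2.6667 - (-1)·1.3750) / (5) = -2.9250
  x2 = (-9 - (-1)·-0.8000 - (1)·1.3750) / (-3) = 3.7250
  x3 = (8 - (-3)·-0.8000 - (-3)·2.6667) / (8) = 1.7000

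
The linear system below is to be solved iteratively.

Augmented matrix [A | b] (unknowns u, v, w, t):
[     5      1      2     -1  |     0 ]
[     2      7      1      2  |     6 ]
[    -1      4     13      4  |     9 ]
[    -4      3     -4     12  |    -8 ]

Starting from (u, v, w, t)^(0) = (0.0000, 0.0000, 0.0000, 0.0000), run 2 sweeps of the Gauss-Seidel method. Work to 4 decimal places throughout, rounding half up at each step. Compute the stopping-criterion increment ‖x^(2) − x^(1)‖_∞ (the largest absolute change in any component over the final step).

Iteration 1:
  u = (0 - (1)·0.0000 - (2)·0.0000 - (-1)·0.0000) / (5) = 0.0000
  v = (6 - (2)·0.0000 - (1)·0.0000 - (2)·0.0000) / (7) = 0.8571
  w = (9 - (-1)·0.0000 - (4)·0.8571 - (4)·0.0000) / (13) = 0.4286
  t = (-8 - (-4)·0.0000 - (3)·0.8571 - (-4)·0.4286) / (12) = -0.7381
Iteration 2:
  u = (0 - (1)·0.8571 - (2)·0.4286 - (-1)·-0.7381) / (5) = -0.4905
  v = (6 - (2)·-0.4905 - (1)·0.4286 - (2)·-0.7381) / (7) = 1.1469
  w = (9 - (-1)·-0.4905 - (4)·1.1469 - (4)·-0.7381) / (13) = 0.5288
  t = (-8 - (-4)·-0.4905 - (3)·1.1469 - (-4)·0.5288) / (12) = -0.9406
Change: (-0.4905, 0.2898, 0.1002, -0.2025) → max |·| = 0.4905

0.4905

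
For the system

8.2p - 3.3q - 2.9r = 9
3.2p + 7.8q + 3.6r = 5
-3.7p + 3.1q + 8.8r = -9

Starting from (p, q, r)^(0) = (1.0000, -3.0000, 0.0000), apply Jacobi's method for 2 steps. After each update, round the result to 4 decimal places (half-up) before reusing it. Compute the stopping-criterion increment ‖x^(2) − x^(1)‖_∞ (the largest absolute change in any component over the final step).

Iteration 1:
  p = (9 - (-3.3)·-3.0000 - (-2.9)·0.0000) / (8.2) = -0.1098
  q = (5 - (3.2)·1.0000 - (3.6)·0.0000) / (7.8) = 0.2308
  r = (-9 - (-3.7)·1.0000 - (3.1)·-3.0000) / (8.8) = 0.4545
Iteration 2:
  p = (9 - (-3.3)·0.2308 - (-2.9)·0.4545) / (8.2) = 1.3512
  q = (5 - (3.2)·-0.1098 - (3.6)·0.4545) / (7.8) = 0.4763
  r = (-9 - (-3.7)·-0.1098 - (3.1)·0.2308) / (8.8) = -1.1502
Change: (1.4610, 0.2455, -1.6047) → max |·| = 1.6047

1.6047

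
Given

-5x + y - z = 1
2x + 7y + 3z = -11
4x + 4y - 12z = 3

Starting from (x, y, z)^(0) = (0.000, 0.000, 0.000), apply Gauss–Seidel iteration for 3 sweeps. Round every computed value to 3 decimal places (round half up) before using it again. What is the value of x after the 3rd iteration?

-0.277

Iteration 1:
  x = (1 - (1)·0.000 - (-1)·0.000) / (-5) = -0.200
  y = (-11 - (2)·-0.200 - (3)·0.000) / (7) = -1.514
  z = (3 - (4)·-0.200 - (4)·-1.514) / (-12) = -0.821
Iteration 2:
  x = (1 - (1)·-1.514 - (-1)·-0.821) / (-5) = -0.339
  y = (-11 - (2)·-0.339 - (3)·-0.821) / (7) = -1.123
  z = (3 - (4)·-0.339 - (4)·-1.123) / (-12) = -0.737
Iteration 3:
  x = (1 - (1)·-1.123 - (-1)·-0.737) / (-5) = -0.277
  y = (-11 - (2)·-0.277 - (3)·-0.737) / (7) = -1.176
  z = (3 - (4)·-0.277 - (4)·-1.176) / (-12) = -0.734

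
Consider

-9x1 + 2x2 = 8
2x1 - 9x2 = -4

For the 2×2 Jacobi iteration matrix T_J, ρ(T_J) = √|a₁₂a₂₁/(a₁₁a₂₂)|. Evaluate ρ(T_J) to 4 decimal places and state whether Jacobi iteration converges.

0.2222

a₁₂a₂₁/(a₁₁a₂₂) = (2)·(2) / ((-9)·(-9)) = 0.049383
ρ = √|0.049383| = √0.049383 = 0.2222
ρ < 1, so Jacobi converges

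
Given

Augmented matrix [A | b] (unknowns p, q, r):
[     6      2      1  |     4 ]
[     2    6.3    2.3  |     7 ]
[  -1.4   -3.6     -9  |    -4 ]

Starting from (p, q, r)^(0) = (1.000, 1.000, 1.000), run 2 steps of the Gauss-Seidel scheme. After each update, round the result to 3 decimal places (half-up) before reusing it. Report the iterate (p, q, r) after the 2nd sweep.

(0.412, 0.929, 0.009)

Iteration 1:
  p = (4 - (2)·1.000 - (1)·1.000) / (6) = 0.167
  q = (7 - (2)·0.167 - (2.3)·1.000) / (6.3) = 0.693
  r = (-4 - (-1.4)·0.167 - (-3.6)·0.693) / (-9) = 0.141
Iteration 2:
  p = (4 - (2)·0.693 - (1)·0.141) / (6) = 0.412
  q = (7 - (2)·0.412 - (2.3)·0.141) / (6.3) = 0.929
  r = (-4 - (-1.4)·0.412 - (-3.6)·0.929) / (-9) = 0.009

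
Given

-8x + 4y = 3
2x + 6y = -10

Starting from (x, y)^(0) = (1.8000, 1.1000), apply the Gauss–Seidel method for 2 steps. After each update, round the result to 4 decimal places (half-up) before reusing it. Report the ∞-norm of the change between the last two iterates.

1.4125

Iteration 1:
  x = (3 - (4)·1.1000) / (-8) = 0.1750
  y = (-10 - (2)·0.1750) / (6) = -1.7250
Iteration 2:
  x = (3 - (4)·-1.7250) / (-8) = -1.2375
  y = (-10 - (2)·-1.2375) / (6) = -1.2542
Change: (-1.4125, 0.4708) → max |·| = 1.4125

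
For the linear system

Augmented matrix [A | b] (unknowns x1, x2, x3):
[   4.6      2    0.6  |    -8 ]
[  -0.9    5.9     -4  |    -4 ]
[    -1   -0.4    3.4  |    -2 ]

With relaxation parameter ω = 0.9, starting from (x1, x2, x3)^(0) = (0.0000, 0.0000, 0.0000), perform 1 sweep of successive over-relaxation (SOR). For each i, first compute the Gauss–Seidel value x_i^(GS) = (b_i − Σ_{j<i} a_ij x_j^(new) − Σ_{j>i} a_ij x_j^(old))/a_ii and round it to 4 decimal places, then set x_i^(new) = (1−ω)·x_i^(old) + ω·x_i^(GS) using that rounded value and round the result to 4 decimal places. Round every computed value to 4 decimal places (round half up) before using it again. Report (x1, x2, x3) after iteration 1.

(-1.5652, -0.8250, -1.0310)

Iteration 1:
  x1: GS value = (-8 - (2)·0.0000 - (0.6)·0.0000) / (4.6) = -1.7391;  x1 ← (1−ω)·0.0000 + ω·-1.7391 = -1.5652
  x2: GS value = (-4 - (-0.9)·-1.5652 - (-4)·0.0000) / (5.9) = -0.9167;  x2 ← (1−ω)·0.0000 + ω·-0.9167 = -0.8250
  x3: GS value = (-2 - (-1)·-1.5652 - (-0.4)·-0.8250) / (3.4) = -1.1456;  x3 ← (1−ω)·0.0000 + ω·-1.1456 = -1.0310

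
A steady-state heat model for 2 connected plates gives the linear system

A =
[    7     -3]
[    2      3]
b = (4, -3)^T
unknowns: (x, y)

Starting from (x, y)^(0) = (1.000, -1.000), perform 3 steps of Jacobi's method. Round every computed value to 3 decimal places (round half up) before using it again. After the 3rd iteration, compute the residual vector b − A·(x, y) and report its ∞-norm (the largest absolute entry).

Iteration 1:
  x = (4 - (-3)·-1.000) / (7) = 0.143
  y = (-3 - (2)·1.000) / (3) = -1.667
Iteration 2:
  x = (4 - (-3)·-1.667) / (7) = -0.143
  y = (-3 - (2)·0.143) / (3) = -1.095
Iteration 3:
  x = (4 - (-3)·-1.095) / (7) = 0.102
  y = (-3 - (2)·-0.143) / (3) = -0.905
Residual b − A·x = (0.571, -0.489); ∞-norm = 0.571

0.571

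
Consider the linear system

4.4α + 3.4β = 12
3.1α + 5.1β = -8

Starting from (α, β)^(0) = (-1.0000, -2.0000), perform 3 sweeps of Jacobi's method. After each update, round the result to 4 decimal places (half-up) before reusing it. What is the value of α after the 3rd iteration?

Iteration 1:
  α = (12 - (3.4)·-2.0000) / (4.4) = 4.2727
  β = (-8 - (3.1)·-1.0000) / (5.1) = -0.9608
Iteration 2:
  α = (12 - (3.4)·-0.9608) / (4.4) = 3.4697
  β = (-8 - (3.1)·4.2727) / (5.1) = -4.1658
Iteration 3:
  α = (12 - (3.4)·-4.1658) / (4.4) = 5.9463
  β = (-8 - (3.1)·3.4697) / (5.1) = -3.6777

5.9463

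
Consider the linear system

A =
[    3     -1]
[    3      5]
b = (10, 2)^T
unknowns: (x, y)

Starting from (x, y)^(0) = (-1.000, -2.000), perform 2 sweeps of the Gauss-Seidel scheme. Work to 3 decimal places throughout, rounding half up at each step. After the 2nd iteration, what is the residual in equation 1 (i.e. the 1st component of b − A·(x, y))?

-0.159

Iteration 1:
  x = (10 - (-1)·-2.000) / (3) = 2.667
  y = (2 - (3)·2.667) / (5) = -1.200
Iteration 2:
  x = (10 - (-1)·-1.200) / (3) = 2.933
  y = (2 - (3)·2.933) / (5) = -1.360
Residual b − A·x = (-0.159, 0.001)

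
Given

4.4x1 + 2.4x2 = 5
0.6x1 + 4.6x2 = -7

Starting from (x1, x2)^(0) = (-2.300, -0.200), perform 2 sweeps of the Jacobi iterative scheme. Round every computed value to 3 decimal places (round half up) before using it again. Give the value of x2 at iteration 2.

-1.684

Iteration 1:
  x1 = (5 - (2.4)·-0.200) / (4.4) = 1.245
  x2 = (-7 - (0.6)·-2.300) / (4.6) = -1.222
Iteration 2:
  x1 = (5 - (2.4)·-1.222) / (4.4) = 1.803
  x2 = (-7 - (0.6)·1.245) / (4.6) = -1.684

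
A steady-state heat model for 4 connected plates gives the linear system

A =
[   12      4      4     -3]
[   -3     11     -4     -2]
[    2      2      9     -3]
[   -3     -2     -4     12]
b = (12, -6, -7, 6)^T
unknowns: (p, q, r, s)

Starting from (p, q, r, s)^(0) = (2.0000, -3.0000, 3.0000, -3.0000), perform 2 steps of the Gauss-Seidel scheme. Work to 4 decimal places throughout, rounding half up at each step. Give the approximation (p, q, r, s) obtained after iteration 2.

(1.5829, -0.7936, -0.9673, 0.4410)

Iteration 1:
  p = (12 - (4)·-3.0000 - (4)·3.0000 - (-3)·-3.0000) / (12) = 0.2500
  q = (-6 - (-3)·0.2500 - (-4)·3.0000 - (-2)·-3.0000) / (11) = 0.0682
  r = (-7 - (2)·0.2500 - (2)·0.0682 - (-3)·-3.0000) / (9) = -1.8485
  s = (6 - (-3)·0.2500 - (-2)·0.0682 - (-4)·-1.8485) / (12) = -0.0423
Iteration 2:
  p = (12 - (4)·0.0682 - (4)·-1.8485 - (-3)·-0.0423) / (12) = 1.5829
  q = (-6 - (-3)·1.5829 - (-4)·-1.8485 - (-2)·-0.0423) / (11) = -0.7936
  r = (-7 - (2)·1.5829 - (2)·-0.7936 - (-3)·-0.0423) / (9) = -0.9673
  s = (6 - (-3)·1.5829 - (-2)·-0.7936 - (-4)·-0.9673) / (12) = 0.4410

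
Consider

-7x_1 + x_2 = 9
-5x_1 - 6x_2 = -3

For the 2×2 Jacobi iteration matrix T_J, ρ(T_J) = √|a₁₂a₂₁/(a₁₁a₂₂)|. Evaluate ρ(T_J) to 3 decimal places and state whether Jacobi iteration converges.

0.345

a₁₂a₂₁/(a₁₁a₂₂) = (1)·(-5) / ((-7)·(-6)) = -0.119048
ρ = √|-0.119048| = √0.119048 = 0.345
ρ < 1, so Jacobi converges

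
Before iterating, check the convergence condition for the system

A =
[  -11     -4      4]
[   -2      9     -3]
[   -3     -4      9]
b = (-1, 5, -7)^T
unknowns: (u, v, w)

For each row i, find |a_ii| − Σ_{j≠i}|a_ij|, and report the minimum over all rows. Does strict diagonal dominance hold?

2

row 1: |-11| − (4+4) = 3
row 2: |9| − (2+3) = 4
row 3: |9| − (3+4) = 2
minimum over rows = 2 → strictly diagonally dominant (convergence guaranteed)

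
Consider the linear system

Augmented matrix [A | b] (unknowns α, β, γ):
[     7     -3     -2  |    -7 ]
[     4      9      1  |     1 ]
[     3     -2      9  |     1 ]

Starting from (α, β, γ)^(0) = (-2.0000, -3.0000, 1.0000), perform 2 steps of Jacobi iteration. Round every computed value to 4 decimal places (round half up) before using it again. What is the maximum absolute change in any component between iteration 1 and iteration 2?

1.4127

Iteration 1:
  α = (-7 - (-3)·-3.0000 - (-2)·1.0000) / (7) = -2.0000
  β = (1 - (4)·-2.0000 - (1)·1.0000) / (9) = 0.8889
  γ = (1 - (3)·-2.0000 - (-2)·-3.0000) / (9) = 0.1111
Iteration 2:
  α = (-7 - (-3)·0.8889 - (-2)·0.1111) / (7) = -0.5873
  β = (1 - (4)·-2.0000 - (1)·0.1111) / (9) = 0.9877
  γ = (1 - (3)·-2.0000 - (-2)·0.8889) / (9) = 0.9753
Change: (1.4127, 0.0988, 0.8642) → max |·| = 1.4127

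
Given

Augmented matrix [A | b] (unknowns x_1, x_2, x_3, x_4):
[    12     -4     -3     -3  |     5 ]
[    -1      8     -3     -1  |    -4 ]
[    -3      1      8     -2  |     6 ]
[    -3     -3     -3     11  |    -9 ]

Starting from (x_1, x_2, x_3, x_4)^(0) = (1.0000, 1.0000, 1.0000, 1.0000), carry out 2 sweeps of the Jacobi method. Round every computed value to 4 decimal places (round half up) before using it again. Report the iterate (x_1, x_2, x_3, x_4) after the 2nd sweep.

(0.7708, 0.1250, 1.2031, -0.1023)

Iteration 1:
  x_1 = (5 - (-4)·1.0000 - (-3)·1.0000 - (-3)·1.0000) / (12) = 1.2500
  x_2 = (-4 - (-1)·1.0000 - (-3)·1.0000 - (-1)·1.0000) / (8) = 0.1250
  x_3 = (6 - (-3)·1.0000 - (1)·1.0000 - (-2)·1.0000) / (8) = 1.2500
  x_4 = (-9 - (-3)·1.0000 - (-3)·1.0000 - (-3)·1.0000) / (11) = 0.0000
Iteration 2:
  x_1 = (5 - (-4)·0.1250 - (-3)·1.2500 - (-3)·0.0000) / (12) = 0.7708
  x_2 = (-4 - (-1)·1.2500 - (-3)·1.2500 - (-1)·0.0000) / (8) = 0.1250
  x_3 = (6 - (-3)·1.2500 - (1)·0.1250 - (-2)·0.0000) / (8) = 1.2031
  x_4 = (-9 - (-3)·1.2500 - (-3)·0.1250 - (-3)·1.2500) / (11) = -0.1023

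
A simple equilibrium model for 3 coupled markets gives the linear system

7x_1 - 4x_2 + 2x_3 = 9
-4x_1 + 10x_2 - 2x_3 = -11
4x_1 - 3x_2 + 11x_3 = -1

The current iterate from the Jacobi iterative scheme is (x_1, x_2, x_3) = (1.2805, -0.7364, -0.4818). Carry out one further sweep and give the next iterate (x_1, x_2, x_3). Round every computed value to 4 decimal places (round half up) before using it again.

(1.0026, -0.6842, -0.7574)

One sweep:
  x_1 = (9 - (-4)·-0.7364 - (2)·-0.4818) / (7) = 1.0026
  x_2 = (-11 - (-4)·1.2805 - (-2)·-0.4818) / (10) = -0.6842
  x_3 = (-1 - (4)·1.2805 - (-3)·-0.7364) / (11) = -0.7574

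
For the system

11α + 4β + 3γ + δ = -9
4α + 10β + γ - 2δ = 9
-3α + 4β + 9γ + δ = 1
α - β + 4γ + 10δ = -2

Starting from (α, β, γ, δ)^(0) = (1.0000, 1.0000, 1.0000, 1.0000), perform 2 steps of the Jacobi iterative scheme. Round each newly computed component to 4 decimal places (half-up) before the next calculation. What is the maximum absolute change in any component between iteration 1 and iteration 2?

Iteration 1:
  α = (-9 - (4)·1.0000 - (3)·1.0000 - (1)·1.0000) / (11) = -1.5455
  β = (9 - (4)·1.0000 - (1)·1.0000 - (-2)·1.0000) / (10) = 0.6000
  γ = (1 - (-3)·1.0000 - (4)·1.0000 - (1)·1.0000) / (9) = -0.1111
  δ = (-2 - (1)·1.0000 - (-1)·1.0000 - (4)·1.0000) / (10) = -0.6000
Iteration 2:
  α = (-9 - (4)·0.6000 - (3)·-0.1111 - (1)·-0.6000) / (11) = -0.9515
  β = (9 - (4)·-1.5455 - (1)·-0.1111 - (-2)·-0.6000) / (10) = 1.4093
  γ = (1 - (-3)·-1.5455 - (4)·0.6000 - (1)·-0.6000) / (9) = -0.6041
  δ = (-2 - (1)·-1.5455 - (-1)·0.6000 - (4)·-0.1111) / (10) = 0.0590
Change: (0.5940, 0.8093, -0.4930, 0.6590) → max |·| = 0.8093

0.8093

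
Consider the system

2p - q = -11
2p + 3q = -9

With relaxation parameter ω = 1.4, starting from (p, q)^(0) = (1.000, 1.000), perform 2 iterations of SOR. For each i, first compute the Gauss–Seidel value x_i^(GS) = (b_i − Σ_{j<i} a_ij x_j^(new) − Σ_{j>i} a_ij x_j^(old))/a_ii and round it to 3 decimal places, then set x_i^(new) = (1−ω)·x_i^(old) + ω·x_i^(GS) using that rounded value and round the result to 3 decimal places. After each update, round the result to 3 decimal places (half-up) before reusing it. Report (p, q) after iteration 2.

Iteration 1:
  p: GS value = (-11 - (-1)·1.000) / (2) = -5.000;  p ← (1−ω)·1.000 + ω·-5.000 = -7.400
  q: GS value = (-9 - (2)·-7.400) / (3) = 1.933;  q ← (1−ω)·1.000 + ω·1.933 = 2.306
Iteration 2:
  p: GS value = (-11 - (-1)·2.306) / (2) = -4.347;  p ← (1−ω)·-7.400 + ω·-4.347 = -3.126
  q: GS value = (-9 - (2)·-3.126) / (3) = -0.916;  q ← (1−ω)·2.306 + ω·-0.916 = -2.205

(-3.126, -2.205)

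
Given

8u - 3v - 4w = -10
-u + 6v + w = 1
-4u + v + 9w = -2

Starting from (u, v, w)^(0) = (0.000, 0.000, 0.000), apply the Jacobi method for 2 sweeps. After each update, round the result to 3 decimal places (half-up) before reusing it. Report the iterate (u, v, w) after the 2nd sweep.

Iteration 1:
  u = (-10 - (-3)·0.000 - (-4)·0.000) / (8) = -1.250
  v = (1 - (-1)·0.000 - (1)·0.000) / (6) = 0.167
  w = (-2 - (-4)·0.000 - (1)·0.000) / (9) = -0.222
Iteration 2:
  u = (-10 - (-3)·0.167 - (-4)·-0.222) / (8) = -1.298
  v = (1 - (-1)·-1.250 - (1)·-0.222) / (6) = -0.005
  w = (-2 - (-4)·-1.250 - (1)·0.167) / (9) = -0.796

(-1.298, -0.005, -0.796)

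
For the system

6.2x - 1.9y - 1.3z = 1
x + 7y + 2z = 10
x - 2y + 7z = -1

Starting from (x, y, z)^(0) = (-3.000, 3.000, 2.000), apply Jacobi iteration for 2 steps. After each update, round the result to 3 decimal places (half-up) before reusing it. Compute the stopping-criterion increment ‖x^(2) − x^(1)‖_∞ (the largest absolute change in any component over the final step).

1.133

Iteration 1:
  x = (1 - (-1.9)·3.000 - (-1.3)·2.000) / (6.2) = 1.500
  y = (10 - (1)·-3.000 - (2)·2.000) / (7) = 1.286
  z = (-1 - (1)·-3.000 - (-2)·3.000) / (7) = 1.143
Iteration 2:
  x = (1 - (-1.9)·1.286 - (-1.3)·1.143) / (6.2) = 0.795
  y = (10 - (1)·1.500 - (2)·1.143) / (7) = 0.888
  z = (-1 - (1)·1.500 - (-2)·1.286) / (7) = 0.010
Change: (-0.705, -0.398, -1.133) → max |·| = 1.133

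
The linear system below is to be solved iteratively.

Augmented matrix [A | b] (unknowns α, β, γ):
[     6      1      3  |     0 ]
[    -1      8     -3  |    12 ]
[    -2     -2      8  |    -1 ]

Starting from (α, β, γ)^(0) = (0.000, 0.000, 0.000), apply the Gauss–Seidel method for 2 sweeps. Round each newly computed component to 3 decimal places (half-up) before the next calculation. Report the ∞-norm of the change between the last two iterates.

Iteration 1:
  α = (0 - (1)·0.000 - (3)·0.000) / (6) = 0.000
  β = (12 - (-1)·0.000 - (-3)·0.000) / (8) = 1.500
  γ = (-1 - (-2)·0.000 - (-2)·1.500) / (8) = 0.250
Iteration 2:
  α = (0 - (1)·1.500 - (3)·0.250) / (6) = -0.375
  β = (12 - (-1)·-0.375 - (-3)·0.250) / (8) = 1.547
  γ = (-1 - (-2)·-0.375 - (-2)·1.547) / (8) = 0.168
Change: (-0.375, 0.047, -0.082) → max |·| = 0.375

0.375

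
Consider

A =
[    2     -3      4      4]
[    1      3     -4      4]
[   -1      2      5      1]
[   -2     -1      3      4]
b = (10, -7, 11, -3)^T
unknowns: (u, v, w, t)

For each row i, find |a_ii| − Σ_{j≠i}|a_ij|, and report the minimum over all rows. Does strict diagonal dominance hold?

-9

row 1: |2| − (3+4+4) = -9
row 2: |3| − (1+4+4) = -6
row 3: |5| − (1+2+1) = 1
row 4: |4| − (2+1+3) = -2
minimum over rows = -9 → not strictly diagonally dominant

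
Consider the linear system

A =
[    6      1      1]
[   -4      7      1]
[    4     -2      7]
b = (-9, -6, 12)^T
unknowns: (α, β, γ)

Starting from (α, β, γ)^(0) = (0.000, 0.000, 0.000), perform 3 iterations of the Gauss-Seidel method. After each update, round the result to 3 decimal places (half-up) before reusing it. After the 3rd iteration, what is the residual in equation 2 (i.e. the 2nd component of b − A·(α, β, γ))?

Iteration 1:
  α = (-9 - (1)·0.000 - (1)·0.000) / (6) = -1.500
  β = (-6 - (-4)·-1.500 - (1)·0.000) / (7) = -1.714
  γ = (12 - (4)·-1.500 - (-2)·-1.714) / (7) = 2.082
Iteration 2:
  α = (-9 - (1)·-1.714 - (1)·2.082) / (6) = -1.561
  β = (-6 - (-4)·-1.561 - (1)·2.082) / (7) = -2.047
  γ = (12 - (4)·-1.561 - (-2)·-2.047) / (7) = 2.021
Iteration 3:
  α = (-9 - (1)·-2.047 - (1)·2.021) / (6) = -1.496
  β = (-6 - (-4)·-1.496 - (1)·2.021) / (7) = -2.001
  γ = (12 - (4)·-1.496 - (-2)·-2.001) / (7) = 1.997
Residual b − A·x = (-0.020, 0.026, 0.003)

0.026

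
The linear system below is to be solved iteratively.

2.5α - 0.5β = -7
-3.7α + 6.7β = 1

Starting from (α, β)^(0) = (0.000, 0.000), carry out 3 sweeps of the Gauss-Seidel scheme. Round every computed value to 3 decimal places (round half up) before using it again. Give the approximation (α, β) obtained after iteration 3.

(-3.110, -1.568)

Iteration 1:
  α = (-7 - (-0.5)·0.000) / (2.5) = -2.800
  β = (1 - (-3.7)·-2.800) / (6.7) = -1.397
Iteration 2:
  α = (-7 - (-0.5)·-1.397) / (2.5) = -3.079
  β = (1 - (-3.7)·-3.079) / (6.7) = -1.551
Iteration 3:
  α = (-7 - (-0.5)·-1.551) / (2.5) = -3.110
  β = (1 - (-3.7)·-3.110) / (6.7) = -1.568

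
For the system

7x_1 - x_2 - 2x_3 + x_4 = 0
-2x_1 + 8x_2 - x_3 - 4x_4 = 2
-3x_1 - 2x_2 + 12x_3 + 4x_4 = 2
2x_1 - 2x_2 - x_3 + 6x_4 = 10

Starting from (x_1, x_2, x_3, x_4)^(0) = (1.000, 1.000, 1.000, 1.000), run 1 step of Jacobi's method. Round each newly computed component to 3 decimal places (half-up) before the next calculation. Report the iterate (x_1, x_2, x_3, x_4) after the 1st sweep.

(0.286, 1.125, 0.250, 1.833)

Iteration 1:
  x_1 = (0 - (-1)·1.000 - (-2)·1.000 - (1)·1.000) / (7) = 0.286
  x_2 = (2 - (-2)·1.000 - (-1)·1.000 - (-4)·1.000) / (8) = 1.125
  x_3 = (2 - (-3)·1.000 - (-2)·1.000 - (4)·1.000) / (12) = 0.250
  x_4 = (10 - (2)·1.000 - (-2)·1.000 - (-1)·1.000) / (6) = 1.833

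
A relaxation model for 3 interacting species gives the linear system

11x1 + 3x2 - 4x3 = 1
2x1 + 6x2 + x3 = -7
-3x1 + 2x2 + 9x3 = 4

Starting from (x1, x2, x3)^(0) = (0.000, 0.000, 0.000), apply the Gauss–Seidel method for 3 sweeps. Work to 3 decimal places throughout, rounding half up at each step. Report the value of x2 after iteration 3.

Iteration 1:
  x1 = (1 - (3)·0.000 - (-4)·0.000) / (11) = 0.091
  x2 = (-7 - (2)·0.091 - (1)·0.000) / (6) = -1.197
  x3 = (4 - (-3)·0.091 - (2)·-1.197) / (9) = 0.741
Iteration 2:
  x1 = (1 - (3)·-1.197 - (-4)·0.741) / (11) = 0.687
  x2 = (-7 - (2)·0.687 - (1)·0.741) / (6) = -1.519
  x3 = (4 - (-3)·0.687 - (2)·-1.519) / (9) = 1.011
Iteration 3:
  x1 = (1 - (3)·-1.519 - (-4)·1.011) / (11) = 0.873
  x2 = (-7 - (2)·0.873 - (1)·1.011) / (6) = -1.626
  x3 = (4 - (-3)·0.873 - (2)·-1.626) / (9) = 1.097

-1.626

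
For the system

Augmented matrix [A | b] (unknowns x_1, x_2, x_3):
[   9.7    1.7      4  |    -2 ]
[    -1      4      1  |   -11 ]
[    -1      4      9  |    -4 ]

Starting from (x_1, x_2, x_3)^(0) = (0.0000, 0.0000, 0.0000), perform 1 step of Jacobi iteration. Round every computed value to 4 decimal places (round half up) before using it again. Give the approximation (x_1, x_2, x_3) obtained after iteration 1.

Iteration 1:
  x_1 = (-2 - (1.7)·0.0000 - (4)·0.0000) / (9.7) = -0.2062
  x_2 = (-11 - (-1)·0.0000 - (1)·0.0000) / (4) = -2.7500
  x_3 = (-4 - (-1)·0.0000 - (4)·0.0000) / (9) = -0.4444

(-0.2062, -2.7500, -0.4444)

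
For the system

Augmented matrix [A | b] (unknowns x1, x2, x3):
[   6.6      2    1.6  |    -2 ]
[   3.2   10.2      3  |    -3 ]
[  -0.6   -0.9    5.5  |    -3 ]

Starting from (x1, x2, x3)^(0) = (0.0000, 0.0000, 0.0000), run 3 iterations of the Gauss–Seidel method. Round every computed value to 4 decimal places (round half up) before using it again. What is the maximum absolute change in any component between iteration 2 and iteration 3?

Iteration 1:
  x1 = (-2 - (2)·0.0000 - (1.6)·0.0000) / (6.6) = -0.3030
  x2 = (-3 - (3.2)·-0.3030 - (3)·0.0000) / (10.2) = -0.1991
  x3 = (-3 - (-0.6)·-0.3030 - (-0.9)·-0.1991) / (5.5) = -0.6111
Iteration 2:
  x1 = (-2 - (2)·-0.1991 - (1.6)·-0.6111) / (6.6) = -0.0946
  x2 = (-3 - (3.2)·-0.0946 - (3)·-0.6111) / (10.2) = -0.0847
  x3 = (-3 - (-0.6)·-0.0946 - (-0.9)·-0.0847) / (5.5) = -0.5696
Iteration 3:
  x1 = (-2 - (2)·-0.0847 - (1.6)·-0.5696) / (6.6) = -0.1393
  x2 = (-3 - (3.2)·-0.1393 - (3)·-0.5696) / (10.2) = -0.0829
  x3 = (-3 - (-0.6)·-0.1393 - (-0.9)·-0.0829) / (5.5) = -0.5742
Change: (-0.0447, 0.0018, -0.0046) → max |·| = 0.0447

0.0447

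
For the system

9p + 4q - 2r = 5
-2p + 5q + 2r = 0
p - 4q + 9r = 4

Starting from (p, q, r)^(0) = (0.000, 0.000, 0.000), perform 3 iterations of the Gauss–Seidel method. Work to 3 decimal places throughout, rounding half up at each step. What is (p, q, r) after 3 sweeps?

(0.629, 0.093, 0.416)

Iteration 1:
  p = (5 - (4)·0.000 - (-2)·0.000) / (9) = 0.556
  q = (0 - (-2)·0.556 - (2)·0.000) / (5) = 0.222
  r = (4 - (1)·0.556 - (-4)·0.222) / (9) = 0.481
Iteration 2:
  p = (5 - (4)·0.222 - (-2)·0.481) / (9) = 0.564
  q = (0 - (-2)·0.564 - (2)·0.481) / (5) = 0.033
  r = (4 - (1)·0.564 - (-4)·0.033) / (9) = 0.396
Iteration 3:
  p = (5 - (4)·0.033 - (-2)·0.396) / (9) = 0.629
  q = (0 - (-2)·0.629 - (2)·0.396) / (5) = 0.093
  r = (4 - (1)·0.629 - (-4)·0.093) / (9) = 0.416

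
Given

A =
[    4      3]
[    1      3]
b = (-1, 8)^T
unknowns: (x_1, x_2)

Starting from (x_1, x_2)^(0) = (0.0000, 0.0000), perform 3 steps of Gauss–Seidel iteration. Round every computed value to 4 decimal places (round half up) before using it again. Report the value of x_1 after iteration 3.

-2.8281

Iteration 1:
  x_1 = (-1 - (3)·0.0000) / (4) = -0.2500
  x_2 = (8 - (1)·-0.2500) / (3) = 2.7500
Iteration 2:
  x_1 = (-1 - (3)·2.7500) / (4) = -2.3125
  x_2 = (8 - (1)·-2.3125) / (3) = 3.4375
Iteration 3:
  x_1 = (-1 - (3)·3.4375) / (4) = -2.8281
  x_2 = (8 - (1)·-2.8281) / (3) = 3.6094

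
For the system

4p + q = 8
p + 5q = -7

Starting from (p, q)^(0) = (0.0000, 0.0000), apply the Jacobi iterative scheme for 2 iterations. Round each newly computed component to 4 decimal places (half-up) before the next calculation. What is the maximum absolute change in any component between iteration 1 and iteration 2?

Iteration 1:
  p = (8 - (1)·0.0000) / (4) = 2.0000
  q = (-7 - (1)·0.0000) / (5) = -1.4000
Iteration 2:
  p = (8 - (1)·-1.4000) / (4) = 2.3500
  q = (-7 - (1)·2.0000) / (5) = -1.8000
Change: (0.3500, -0.4000) → max |·| = 0.4000

0.4000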